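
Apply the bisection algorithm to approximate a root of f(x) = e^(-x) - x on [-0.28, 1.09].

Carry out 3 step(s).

f(x) = e^(-x) - x
Initial interval: [-0.28, 1.09]

Iteration 1:
  c_1 = (-0.280000 + 1.090000)/2 = 0.405000
  f(c_1) = f(0.405000) = 0.261977
  f(a) × f(c) ≥ 0, new interval: [0.405000, 1.090000]
Iteration 2:
  c_2 = (0.405000 + 1.090000)/2 = 0.747500
  f(c_2) = f(0.747500) = -0.273951
  f(a) × f(c) < 0, new interval: [0.405000, 0.747500]
Iteration 3:
  c_3 = (0.405000 + 0.747500)/2 = 0.576250
  f(c_3) = f(0.576250) = -0.014248
  f(a) × f(c) < 0, new interval: [0.405000, 0.576250]

After 3 iteration(s), the approximation is c_3 = 0.576250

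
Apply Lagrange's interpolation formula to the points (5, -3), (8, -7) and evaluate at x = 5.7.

Lagrange interpolation formula:
P(x) = Σ yᵢ × Lᵢ(x)
where Lᵢ(x) = Π_{j≠i} (x - xⱼ)/(xᵢ - xⱼ)

L_0(5.7) = (5.7 - 8)/(5 - 8) = 0.766667
L_1(5.7) = (5.7 - 5)/(8 - 5) = 0.233333

P(5.7) = (-3)×L_0(5.7) + (-7)×L_1(5.7)
P(5.7) = -3.933333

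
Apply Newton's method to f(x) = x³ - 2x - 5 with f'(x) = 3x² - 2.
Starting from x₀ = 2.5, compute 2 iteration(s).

f(x) = x³ - 2x - 5
f'(x) = 3x² - 2
x₀ = 2.5

Newton-Raphson formula: x_{n+1} = x_n - f(x_n)/f'(x_n)

Iteration 1:
  f(2.500000) = 5.625000
  f'(2.500000) = 16.750000
  x_1 = 2.500000 - 5.625000/16.750000 = 2.164179
Iteration 2:
  f(2.164179) = 0.807945
  f'(2.164179) = 12.051014
  x_2 = 2.164179 - 0.807945/12.051014 = 2.097135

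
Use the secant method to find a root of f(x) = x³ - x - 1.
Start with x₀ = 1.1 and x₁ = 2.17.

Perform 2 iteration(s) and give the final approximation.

f(x) = x³ - x - 1
x₀ = 1.1, x₁ = 2.17

Secant formula: x_{n+1} = x_n - f(x_n)(x_n - x_{n-1})/(f(x_n) - f(x_{n-1}))

Iteration 1:
  f(1.100000) = -0.769000
  f(2.170000) = 7.048313
  x_2 = 2.170000 - 7.048313×(2.170000 - 1.100000)/(7.048313 - (-0.769000))
       = 1.205257
Iteration 2:
  f(2.170000) = 7.048313
  f(1.205257) = -0.454446
  x_3 = 1.205257 - (-0.454446)×(1.205257 - 2.170000)/(-0.454446 - 7.048313)
       = 1.263692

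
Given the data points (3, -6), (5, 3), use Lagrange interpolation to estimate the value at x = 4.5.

Lagrange interpolation formula:
P(x) = Σ yᵢ × Lᵢ(x)
where Lᵢ(x) = Π_{j≠i} (x - xⱼ)/(xᵢ - xⱼ)

L_0(4.5) = (4.5 - 5)/(3 - 5) = 0.250000
L_1(4.5) = (4.5 - 3)/(5 - 3) = 0.750000

P(4.5) = (-6)×L_0(4.5) + 3×L_1(4.5)
P(4.5) = 0.750000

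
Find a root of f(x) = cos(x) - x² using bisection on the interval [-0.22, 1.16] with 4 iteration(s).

f(x) = cos(x) - x²
Initial interval: [-0.22, 1.16]

Iteration 1:
  c_1 = (-0.220000 + 1.160000)/2 = 0.470000
  f(c_1) = f(0.470000) = 0.670668
  f(a) × f(c) ≥ 0, new interval: [0.470000, 1.160000]
Iteration 2:
  c_2 = (0.470000 + 1.160000)/2 = 0.815000
  f(c_2) = f(0.815000) = 0.021643
  f(a) × f(c) ≥ 0, new interval: [0.815000, 1.160000]
Iteration 3:
  c_3 = (0.815000 + 1.160000)/2 = 0.987500
  f(c_3) = f(0.987500) = -0.424378
  f(a) × f(c) < 0, new interval: [0.815000, 0.987500]
Iteration 4:
  c_4 = (0.815000 + 0.987500)/2 = 0.901250
  f(c_4) = f(0.901250) = -0.191621
  f(a) × f(c) < 0, new interval: [0.815000, 0.901250]

After 4 iteration(s), the approximation is c_4 = 0.901250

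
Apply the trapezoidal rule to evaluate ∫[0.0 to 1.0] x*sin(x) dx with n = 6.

f(x) = x*sin(x)
a = 0.0, b = 1.0, n = 6
h = (b - a)/n = 0.166667

Trapezoidal rule: (h/2)[f(x₀) + 2f(x₁) + 2f(x₂) + ... + f(xₙ)]

x_0 = 0.0000, f(x_0) = 0.000000, coefficient = 1
x_1 = 0.1667, f(x_1) = 0.027649, coefficient = 2
x_2 = 0.3333, f(x_2) = 0.109065, coefficient = 2
x_3 = 0.5000, f(x_3) = 0.239713, coefficient = 2
x_4 = 0.6667, f(x_4) = 0.412247, coefficient = 2
x_5 = 0.8333, f(x_5) = 0.616814, coefficient = 2
x_6 = 1.0000, f(x_6) = 0.841471, coefficient = 1

I ≈ (0.166667/2) × 3.652446 = 0.304371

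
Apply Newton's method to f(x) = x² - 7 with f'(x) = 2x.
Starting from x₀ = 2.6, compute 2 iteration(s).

f(x) = x² - 7
f'(x) = 2x
x₀ = 2.6

Newton-Raphson formula: x_{n+1} = x_n - f(x_n)/f'(x_n)

Iteration 1:
  f(2.600000) = -0.240000
  f'(2.600000) = 5.200000
  x_1 = 2.600000 - (-0.240000)/5.200000 = 2.646154
Iteration 2:
  f(2.646154) = 0.002130
  f'(2.646154) = 5.292308
  x_2 = 2.646154 - 0.002130/5.292308 = 2.645751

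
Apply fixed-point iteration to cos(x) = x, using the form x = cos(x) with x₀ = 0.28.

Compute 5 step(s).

Equation: cos(x) = x
Fixed-point form: x = cos(x)
x₀ = 0.28

x_1 = g(0.280000) = 0.961055
x_2 = g(0.961055) = 0.572655
x_3 = g(0.572655) = 0.840465
x_4 = g(0.840465) = 0.667116
x_5 = g(0.667116) = 0.785609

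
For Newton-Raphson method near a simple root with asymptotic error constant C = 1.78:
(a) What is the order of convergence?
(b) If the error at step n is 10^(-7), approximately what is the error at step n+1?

(a) Newton-Raphson has quadratic (order 2) convergence near simple roots.
    This means |e_{n+1}| ≈ C|e_n|².

(b) With |e_n| = 10^(-7) and C = 1.78:
    |e_{n+1}| ≈ 1.78 × (10^(-7))² = 1.78 × 10^(-14)

(a) 2 (quadratic); (b) |e_{n+1}| ≈ 1.780e-14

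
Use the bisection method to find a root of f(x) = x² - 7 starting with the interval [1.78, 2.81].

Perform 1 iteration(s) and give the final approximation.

f(x) = x² - 7
Initial interval: [1.78, 2.81]

Iteration 1:
  c_1 = (1.780000 + 2.810000)/2 = 2.295000
  f(c_1) = f(2.295000) = -1.732975
  f(a) × f(c) ≥ 0, new interval: [2.295000, 2.810000]

After 1 iteration(s), the approximation is c_1 = 2.295000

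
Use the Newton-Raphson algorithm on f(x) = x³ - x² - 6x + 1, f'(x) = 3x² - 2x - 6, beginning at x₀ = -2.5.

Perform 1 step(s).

f(x) = x³ - x² - 6x + 1
f'(x) = 3x² - 2x - 6
x₀ = -2.5

Newton-Raphson formula: x_{n+1} = x_n - f(x_n)/f'(x_n)

Iteration 1:
  f(-2.500000) = -5.875000
  f'(-2.500000) = 17.750000
  x_1 = -2.500000 - (-5.875000)/17.750000 = -2.169014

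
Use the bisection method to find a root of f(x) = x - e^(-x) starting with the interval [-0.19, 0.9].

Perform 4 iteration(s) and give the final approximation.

f(x) = x - e^(-x)
Initial interval: [-0.19, 0.9]

Iteration 1:
  c_1 = (-0.190000 + 0.900000)/2 = 0.355000
  f(c_1) = f(0.355000) = -0.346173
  f(a) × f(c) ≥ 0, new interval: [0.355000, 0.900000]
Iteration 2:
  c_2 = (0.355000 + 0.900000)/2 = 0.627500
  f(c_2) = f(0.627500) = 0.093575
  f(a) × f(c) < 0, new interval: [0.355000, 0.627500]
Iteration 3:
  c_3 = (0.355000 + 0.627500)/2 = 0.491250
  f(c_3) = f(0.491250) = -0.120611
  f(a) × f(c) ≥ 0, new interval: [0.491250, 0.627500]
Iteration 4:
  c_4 = (0.491250 + 0.627500)/2 = 0.559375
  f(c_4) = f(0.559375) = -0.012191
  f(a) × f(c) ≥ 0, new interval: [0.559375, 0.627500]

After 4 iteration(s), the approximation is c_4 = 0.559375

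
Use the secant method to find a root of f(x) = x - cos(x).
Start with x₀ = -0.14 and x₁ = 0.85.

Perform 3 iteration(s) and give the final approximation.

f(x) = x - cos(x)
x₀ = -0.14, x₁ = 0.85

Secant formula: x_{n+1} = x_n - f(x_n)(x_n - x_{n-1})/(f(x_n) - f(x_{n-1}))

Iteration 1:
  f(-0.140000) = -1.130216
  f(0.850000) = 0.190017
  x_2 = 0.850000 - 0.190017×(0.850000 - (-0.140000))/(0.190017 - (-1.130216))
       = 0.707512
Iteration 2:
  f(0.850000) = 0.190017
  f(0.707512) = -0.052468
  x_3 = 0.707512 - (-0.052468)×(0.707512 - 0.850000)/(-0.052468 - 0.190017)
       = 0.738344
Iteration 3:
  f(0.707512) = -0.052468
  f(0.738344) = -0.001241
  x_4 = 0.738344 - (-0.001241)×(0.738344 - 0.707512)/(-0.001241 - (-0.052468))
       = 0.739090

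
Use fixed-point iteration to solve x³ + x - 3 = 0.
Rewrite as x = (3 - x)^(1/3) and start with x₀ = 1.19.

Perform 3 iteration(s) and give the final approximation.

Equation: x³ + x - 3 = 0
Fixed-point form: x = (3 - x)^(1/3)
x₀ = 1.19

x_1 = g(1.190000) = 1.218689
x_2 = g(1.218689) = 1.212216
x_3 = g(1.212216) = 1.213682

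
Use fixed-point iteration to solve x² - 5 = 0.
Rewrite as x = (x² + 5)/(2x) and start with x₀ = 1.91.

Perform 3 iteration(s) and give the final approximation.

Equation: x² - 5 = 0
Fixed-point form: x = (x² + 5)/(2x)
x₀ = 1.91

x_1 = g(1.910000) = 2.263901
x_2 = g(2.263901) = 2.236239
x_3 = g(2.236239) = 2.236068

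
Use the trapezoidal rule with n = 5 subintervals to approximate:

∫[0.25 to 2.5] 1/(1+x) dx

f(x) = 1/(1+x)
a = 0.25, b = 2.5, n = 5
h = (b - a)/n = 0.450000

Trapezoidal rule: (h/2)[f(x₀) + 2f(x₁) + 2f(x₂) + ... + f(xₙ)]

x_0 = 0.2500, f(x_0) = 0.800000, coefficient = 1
x_1 = 0.7000, f(x_1) = 0.588235, coefficient = 2
x_2 = 1.1500, f(x_2) = 0.465116, coefficient = 2
x_3 = 1.6000, f(x_3) = 0.384615, coefficient = 2
x_4 = 2.0500, f(x_4) = 0.327869, coefficient = 2
x_5 = 2.5000, f(x_5) = 0.285714, coefficient = 1

I ≈ (0.450000/2) × 4.617386 = 1.038912
Exact value: 1.029619
Error: 0.009292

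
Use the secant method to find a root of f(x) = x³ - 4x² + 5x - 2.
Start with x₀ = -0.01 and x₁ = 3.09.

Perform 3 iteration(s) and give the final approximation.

f(x) = x³ - 4x² + 5x - 2
x₀ = -0.01, x₁ = 3.09

Secant formula: x_{n+1} = x_n - f(x_n)(x_n - x_{n-1})/(f(x_n) - f(x_{n-1}))

Iteration 1:
  f(-0.010000) = -2.050401
  f(3.090000) = 4.761229
  x_2 = 3.090000 - 4.761229×(3.090000 - (-0.010000))/(4.761229 - (-2.050401))
       = 0.923146
Iteration 2:
  f(3.090000) = 4.761229
  f(0.923146) = -0.006361
  x_3 = 0.923146 - (-0.006361)×(0.923146 - 3.090000)/(-0.006361 - 4.761229)
       = 0.926037
Iteration 3:
  f(0.923146) = -0.006361
  f(0.926037) = -0.005875
  x_4 = 0.926037 - (-0.005875)×(0.926037 - 0.923146)/(-0.005875 - (-0.006361))
       = 0.961033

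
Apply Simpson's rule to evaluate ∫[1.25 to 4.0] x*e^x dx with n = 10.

f(x) = x*e^x
a = 1.25, b = 4.0, n = 10
h = (b - a)/n = 0.275000

Simpson's rule: (h/3)[f(x₀) + 4f(x₁) + 2f(x₂) + ... + f(xₙ)]

x_0 = 1.2500, f(x_0) = 4.362929, coefficient = 1
x_1 = 1.5250, f(x_1) = 7.007594, coefficient = 4
x_2 = 1.8000, f(x_2) = 10.889365, coefficient = 2
x_3 = 2.0750, f(x_3) = 16.526434, coefficient = 4
x_4 = 2.3500, f(x_4) = 24.641089, coefficient = 2
x_5 = 2.6250, f(x_5) = 36.237007, coefficient = 4
x_6 = 2.9000, f(x_6) = 52.705022, coefficient = 2
x_7 = 3.1750, f(x_7) = 75.967653, coefficient = 4
x_8 = 3.4500, f(x_8) = 108.676353, coefficient = 2
x_9 = 3.7250, f(x_9) = 154.480342, coefficient = 4
x_10 = 4.0000, f(x_10) = 218.392600, coefficient = 1

I ≈ (0.275000/3) × 1777.455308 = 162.933403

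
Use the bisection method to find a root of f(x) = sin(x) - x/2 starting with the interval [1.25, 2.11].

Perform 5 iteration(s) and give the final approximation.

f(x) = sin(x) - x/2
Initial interval: [1.25, 2.11]

Iteration 1:
  c_1 = (1.250000 + 2.110000)/2 = 1.680000
  f(c_1) = f(1.680000) = 0.154043
  f(a) × f(c) ≥ 0, new interval: [1.680000, 2.110000]
Iteration 2:
  c_2 = (1.680000 + 2.110000)/2 = 1.895000
  f(c_2) = f(1.895000) = 0.000405
  f(a) × f(c) ≥ 0, new interval: [1.895000, 2.110000]
Iteration 3:
  c_3 = (1.895000 + 2.110000)/2 = 2.002500
  f(c_3) = f(2.002500) = -0.092996
  f(a) × f(c) < 0, new interval: [1.895000, 2.002500]
Iteration 4:
  c_4 = (1.895000 + 2.002500)/2 = 1.948750
  f(c_4) = f(1.948750) = -0.044953
  f(a) × f(c) < 0, new interval: [1.895000, 1.948750]
Iteration 5:
  c_5 = (1.895000 + 1.948750)/2 = 1.921875
  f(c_5) = f(1.921875) = -0.021935
  f(a) × f(c) < 0, new interval: [1.895000, 1.921875]

After 5 iteration(s), the approximation is c_5 = 1.921875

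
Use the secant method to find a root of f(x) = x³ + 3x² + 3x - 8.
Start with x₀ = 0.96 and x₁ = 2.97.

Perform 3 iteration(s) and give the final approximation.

f(x) = x³ + 3x² + 3x - 8
x₀ = 0.96, x₁ = 2.97

Secant formula: x_{n+1} = x_n - f(x_n)(x_n - x_{n-1})/(f(x_n) - f(x_{n-1}))

Iteration 1:
  f(0.960000) = -1.470464
  f(2.970000) = 53.570773
  x_2 = 2.970000 - 53.570773×(2.970000 - 0.960000)/(53.570773 - (-1.470464))
       = 1.013699
Iteration 2:
  f(2.970000) = 53.570773
  f(1.013699) = -0.834489
  x_3 = 1.013699 - (-0.834489)×(1.013699 - 2.970000)/(-0.834489 - 53.570773)
       = 1.043705
Iteration 3:
  f(1.013699) = -0.834489
  f(1.043705) = -0.463995
  x_4 = 1.043705 - (-0.463995)×(1.043705 - 1.013699)/(-0.463995 - (-0.834489))
       = 1.081284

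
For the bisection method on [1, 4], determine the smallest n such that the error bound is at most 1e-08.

We need (b-a)/2^n ≤ 1e-08
(4 - 1)/2^n ≤ 1e-08
3/2^n ≤ 1e-08
2^n ≥ 300000000
n ≥ log₂(300000000) = 28.16
n ≥ 29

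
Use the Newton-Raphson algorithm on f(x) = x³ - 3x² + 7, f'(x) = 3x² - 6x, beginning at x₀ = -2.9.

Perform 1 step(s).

f(x) = x³ - 3x² + 7
f'(x) = 3x² - 6x
x₀ = -2.9

Newton-Raphson formula: x_{n+1} = x_n - f(x_n)/f'(x_n)

Iteration 1:
  f(-2.900000) = -42.619000
  f'(-2.900000) = 42.630000
  x_1 = -2.900000 - (-42.619000)/42.630000 = -1.900258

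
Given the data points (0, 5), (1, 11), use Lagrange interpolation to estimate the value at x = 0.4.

Lagrange interpolation formula:
P(x) = Σ yᵢ × Lᵢ(x)
where Lᵢ(x) = Π_{j≠i} (x - xⱼ)/(xᵢ - xⱼ)

L_0(0.4) = (0.4 - 1)/(0 - 1) = 0.600000
L_1(0.4) = (0.4 - 0)/(1 - 0) = 0.400000

P(0.4) = 5×L_0(0.4) + 11×L_1(0.4)
P(0.4) = 7.400000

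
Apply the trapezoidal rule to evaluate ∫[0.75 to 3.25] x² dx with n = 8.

f(x) = x²
a = 0.75, b = 3.25, n = 8
h = (b - a)/n = 0.312500

Trapezoidal rule: (h/2)[f(x₀) + 2f(x₁) + 2f(x₂) + ... + f(xₙ)]

x_0 = 0.7500, f(x_0) = 0.562500, coefficient = 1
x_1 = 1.0625, f(x_1) = 1.128906, coefficient = 2
x_2 = 1.3750, f(x_2) = 1.890625, coefficient = 2
x_3 = 1.6875, f(x_3) = 2.847656, coefficient = 2
x_4 = 2.0000, f(x_4) = 4.000000, coefficient = 2
x_5 = 2.3125, f(x_5) = 5.347656, coefficient = 2
x_6 = 2.6250, f(x_6) = 6.890625, coefficient = 2
x_7 = 2.9375, f(x_7) = 8.628906, coefficient = 2
x_8 = 3.2500, f(x_8) = 10.562500, coefficient = 1

I ≈ (0.312500/2) × 72.593750 = 11.342773
Exact value: 11.302083
Error: 0.040690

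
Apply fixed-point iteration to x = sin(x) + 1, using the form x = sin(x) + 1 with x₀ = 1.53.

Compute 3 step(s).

Equation: x = sin(x) + 1
Fixed-point form: x = sin(x) + 1
x₀ = 1.53

x_1 = g(1.530000) = 1.999168
x_2 = g(1.999168) = 1.909643
x_3 = g(1.909643) = 1.943139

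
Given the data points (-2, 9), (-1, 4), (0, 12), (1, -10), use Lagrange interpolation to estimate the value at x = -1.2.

Lagrange interpolation formula:
P(x) = Σ yᵢ × Lᵢ(x)
where Lᵢ(x) = Π_{j≠i} (x - xⱼ)/(xᵢ - xⱼ)

L_0(-1.2) = (-1.2 - (-1))/(-2 - (-1)) × (-1.2 - 0)/(-2 - 0) × (-1.2 - 1)/(-2 - 1) = 0.088000
L_1(-1.2) = (-1.2 - (-2))/(-1 - (-2)) × (-1.2 - 0)/(-1 - 0) × (-1.2 - 1)/(-1 - 1) = 1.056000
L_2(-1.2) = (-1.2 - (-2))/(0 - (-2)) × (-1.2 - (-1))/(0 - (-1)) × (-1.2 - 1)/(0 - 1) = -0.176000
L_3(-1.2) = (-1.2 - (-2))/(1 - (-2)) × (-1.2 - (-1))/(1 - (-1)) × (-1.2 - 0)/(1 - 0) = 0.032000

P(-1.2) = 9×L_0(-1.2) + 4×L_1(-1.2) + 12×L_2(-1.2) + (-10)×L_3(-1.2)
P(-1.2) = 2.584000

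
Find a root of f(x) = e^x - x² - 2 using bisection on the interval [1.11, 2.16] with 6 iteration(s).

f(x) = e^x - x² - 2
Initial interval: [1.11, 2.16]

Iteration 1:
  c_1 = (1.110000 + 2.160000)/2 = 1.635000
  f(c_1) = f(1.635000) = 0.456233
  f(a) × f(c) < 0, new interval: [1.110000, 1.635000]
Iteration 2:
  c_2 = (1.110000 + 1.635000)/2 = 1.372500
  f(c_2) = f(1.372500) = 0.061445
  f(a) × f(c) < 0, new interval: [1.110000, 1.372500]
Iteration 3:
  c_3 = (1.110000 + 1.372500)/2 = 1.241250
  f(c_3) = f(1.241250) = -0.080766
  f(a) × f(c) ≥ 0, new interval: [1.241250, 1.372500]
Iteration 4:
  c_4 = (1.241250 + 1.372500)/2 = 1.306875
  f(c_4) = f(1.306875) = -0.013312
  f(a) × f(c) ≥ 0, new interval: [1.306875, 1.372500]
Iteration 5:
  c_5 = (1.306875 + 1.372500)/2 = 1.339688
  f(c_5) = f(1.339688) = 0.023088
  f(a) × f(c) < 0, new interval: [1.306875, 1.339688]
Iteration 6:
  c_6 = (1.306875 + 1.339688)/2 = 1.323281
  f(c_6) = f(1.323281) = 0.004651
  f(a) × f(c) < 0, new interval: [1.306875, 1.323281]

After 6 iteration(s), the approximation is c_6 = 1.323281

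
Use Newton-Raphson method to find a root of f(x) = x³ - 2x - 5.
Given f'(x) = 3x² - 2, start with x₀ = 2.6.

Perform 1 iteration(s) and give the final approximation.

f(x) = x³ - 2x - 5
f'(x) = 3x² - 2
x₀ = 2.6

Newton-Raphson formula: x_{n+1} = x_n - f(x_n)/f'(x_n)

Iteration 1:
  f(2.600000) = 7.376000
  f'(2.600000) = 18.280000
  x_1 = 2.600000 - 7.376000/18.280000 = 2.196499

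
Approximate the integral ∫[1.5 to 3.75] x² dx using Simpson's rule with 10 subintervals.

f(x) = x²
a = 1.5, b = 3.75, n = 10
h = (b - a)/n = 0.225000

Simpson's rule: (h/3)[f(x₀) + 4f(x₁) + 2f(x₂) + ... + f(xₙ)]

x_0 = 1.5000, f(x_0) = 2.250000, coefficient = 1
x_1 = 1.7250, f(x_1) = 2.975625, coefficient = 4
x_2 = 1.9500, f(x_2) = 3.802500, coefficient = 2
x_3 = 2.1750, f(x_3) = 4.730625, coefficient = 4
x_4 = 2.4000, f(x_4) = 5.760000, coefficient = 2
x_5 = 2.6250, f(x_5) = 6.890625, coefficient = 4
x_6 = 2.8500, f(x_6) = 8.122500, coefficient = 2
x_7 = 3.0750, f(x_7) = 9.455625, coefficient = 4
x_8 = 3.3000, f(x_8) = 10.890000, coefficient = 2
x_9 = 3.5250, f(x_9) = 12.425625, coefficient = 4
x_10 = 3.7500, f(x_10) = 14.062500, coefficient = 1

I ≈ (0.225000/3) × 219.375000 = 16.453125
Exact value: 16.453125
Error: 0.000000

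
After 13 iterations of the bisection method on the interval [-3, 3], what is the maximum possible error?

Bisection error bound: |error| ≤ (b-a)/2^n
|error| ≤ (3 - (-3))/2^13 = 6/2^13
|error| ≤ 0.0007324219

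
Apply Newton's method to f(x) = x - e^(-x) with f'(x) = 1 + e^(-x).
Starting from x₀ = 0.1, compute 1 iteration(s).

f(x) = x - e^(-x)
f'(x) = 1 + e^(-x)
x₀ = 0.1

Newton-Raphson formula: x_{n+1} = x_n - f(x_n)/f'(x_n)

Iteration 1:
  f(0.100000) = -0.804837
  f'(0.100000) = 1.904837
  x_1 = 0.100000 - (-0.804837)/1.904837 = 0.522523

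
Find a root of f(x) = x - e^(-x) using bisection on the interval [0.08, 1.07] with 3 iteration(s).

f(x) = x - e^(-x)
Initial interval: [0.08, 1.07]

Iteration 1:
  c_1 = (0.080000 + 1.070000)/2 = 0.575000
  f(c_1) = f(0.575000) = 0.012295
  f(a) × f(c) < 0, new interval: [0.080000, 0.575000]
Iteration 2:
  c_2 = (0.080000 + 0.575000)/2 = 0.327500
  f(c_2) = f(0.327500) = -0.393223
  f(a) × f(c) ≥ 0, new interval: [0.327500, 0.575000]
Iteration 3:
  c_3 = (0.327500 + 0.575000)/2 = 0.451250
  f(c_3) = f(0.451250) = -0.185582
  f(a) × f(c) ≥ 0, new interval: [0.451250, 0.575000]

After 3 iteration(s), the approximation is c_3 = 0.451250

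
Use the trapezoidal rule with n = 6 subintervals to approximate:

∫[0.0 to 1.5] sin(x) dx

f(x) = sin(x)
a = 0.0, b = 1.5, n = 6
h = (b - a)/n = 0.250000

Trapezoidal rule: (h/2)[f(x₀) + 2f(x₁) + 2f(x₂) + ... + f(xₙ)]

x_0 = 0.0000, f(x_0) = 0.000000, coefficient = 1
x_1 = 0.2500, f(x_1) = 0.247404, coefficient = 2
x_2 = 0.5000, f(x_2) = 0.479426, coefficient = 2
x_3 = 0.7500, f(x_3) = 0.681639, coefficient = 2
x_4 = 1.0000, f(x_4) = 0.841471, coefficient = 2
x_5 = 1.2500, f(x_5) = 0.948985, coefficient = 2
x_6 = 1.5000, f(x_6) = 0.997495, coefficient = 1

I ≈ (0.250000/2) × 7.395343 = 0.924418
Exact value: 0.929263
Error: 0.004845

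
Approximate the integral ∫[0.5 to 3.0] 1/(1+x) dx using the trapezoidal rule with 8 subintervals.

f(x) = 1/(1+x)
a = 0.5, b = 3.0, n = 8
h = (b - a)/n = 0.312500

Trapezoidal rule: (h/2)[f(x₀) + 2f(x₁) + 2f(x₂) + ... + f(xₙ)]

x_0 = 0.5000, f(x_0) = 0.666667, coefficient = 1
x_1 = 0.8125, f(x_1) = 0.551724, coefficient = 2
x_2 = 1.1250, f(x_2) = 0.470588, coefficient = 2
x_3 = 1.4375, f(x_3) = 0.410256, coefficient = 2
x_4 = 1.7500, f(x_4) = 0.363636, coefficient = 2
x_5 = 2.0625, f(x_5) = 0.326531, coefficient = 2
x_6 = 2.3750, f(x_6) = 0.296296, coefficient = 2
x_7 = 2.6875, f(x_7) = 0.271186, coefficient = 2
x_8 = 3.0000, f(x_8) = 0.250000, coefficient = 1

I ≈ (0.312500/2) × 6.297104 = 0.983922
Exact value: 0.980829
Error: 0.003093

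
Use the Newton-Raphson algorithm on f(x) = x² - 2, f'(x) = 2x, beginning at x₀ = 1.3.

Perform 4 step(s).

f(x) = x² - 2
f'(x) = 2x
x₀ = 1.3

Newton-Raphson formula: x_{n+1} = x_n - f(x_n)/f'(x_n)

Iteration 1:
  f(1.300000) = -0.310000
  f'(1.300000) = 2.600000
  x_1 = 1.300000 - (-0.310000)/2.600000 = 1.419231
Iteration 2:
  f(1.419231) = 0.014216
  f'(1.419231) = 2.838462
  x_2 = 1.419231 - 0.014216/2.838462 = 1.414222
Iteration 3:
  f(1.414222) = 0.000025
  f'(1.414222) = 2.828445
  x_3 = 1.414222 - 0.000025/2.828445 = 1.414214
Iteration 4:
  f(1.414214) = 0.000000
  f'(1.414214) = 2.828427
  x_4 = 1.414214 - 0.000000/2.828427 = 1.414214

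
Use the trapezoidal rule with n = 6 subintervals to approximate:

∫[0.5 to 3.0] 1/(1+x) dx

f(x) = 1/(1+x)
a = 0.5, b = 3.0, n = 6
h = (b - a)/n = 0.416667

Trapezoidal rule: (h/2)[f(x₀) + 2f(x₁) + 2f(x₂) + ... + f(xₙ)]

x_0 = 0.5000, f(x_0) = 0.666667, coefficient = 1
x_1 = 0.9167, f(x_1) = 0.521739, coefficient = 2
x_2 = 1.3333, f(x_2) = 0.428571, coefficient = 2
x_3 = 1.7500, f(x_3) = 0.363636, coefficient = 2
x_4 = 2.1667, f(x_4) = 0.315789, coefficient = 2
x_5 = 2.5833, f(x_5) = 0.279070, coefficient = 2
x_6 = 3.0000, f(x_6) = 0.250000, coefficient = 1

I ≈ (0.416667/2) × 4.734279 = 0.986308
Exact value: 0.980829
Error: 0.005479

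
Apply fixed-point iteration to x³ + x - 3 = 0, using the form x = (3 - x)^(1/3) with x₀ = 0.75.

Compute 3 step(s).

Equation: x³ + x - 3 = 0
Fixed-point form: x = (3 - x)^(1/3)
x₀ = 0.75

x_1 = g(0.750000) = 1.310371
x_2 = g(1.310371) = 1.191051
x_3 = g(1.191051) = 1.218453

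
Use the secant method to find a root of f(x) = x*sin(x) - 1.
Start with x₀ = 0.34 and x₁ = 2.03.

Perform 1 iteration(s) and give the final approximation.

f(x) = x*sin(x) - 1
x₀ = 0.34, x₁ = 2.03

Secant formula: x_{n+1} = x_n - f(x_n)(x_n - x_{n-1})/(f(x_n) - f(x_{n-1}))

Iteration 1:
  f(0.340000) = -0.886614
  f(2.030000) = 0.819704
  x_2 = 2.030000 - 0.819704×(2.030000 - 0.340000)/(0.819704 - (-0.886614))
       = 1.218135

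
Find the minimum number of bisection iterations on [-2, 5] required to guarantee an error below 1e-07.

We need (b-a)/2^n ≤ 1e-07
(5 - (-2))/2^n ≤ 1e-07
7/2^n ≤ 1e-07
2^n ≥ 70000000
n ≥ log₂(70000000) = 26.06
n ≥ 27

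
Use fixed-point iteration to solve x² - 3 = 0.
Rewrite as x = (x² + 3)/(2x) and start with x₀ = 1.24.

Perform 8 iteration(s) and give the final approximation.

Equation: x² - 3 = 0
Fixed-point form: x = (x² + 3)/(2x)
x₀ = 1.24

x_1 = g(1.240000) = 1.829677
x_2 = g(1.829677) = 1.734655
x_3 = g(1.734655) = 1.732053
x_4 = g(1.732053) = 1.732051
x_5 = g(1.732051) = 1.732051
x_6 = g(1.732051) = 1.732051
x_7 = g(1.732051) = 1.732051
x_8 = g(1.732051) = 1.732051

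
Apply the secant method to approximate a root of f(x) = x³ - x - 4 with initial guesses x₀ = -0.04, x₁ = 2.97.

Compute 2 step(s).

f(x) = x³ - x - 4
x₀ = -0.04, x₁ = 2.97

Secant formula: x_{n+1} = x_n - f(x_n)(x_n - x_{n-1})/(f(x_n) - f(x_{n-1}))

Iteration 1:
  f(-0.040000) = -3.960064
  f(2.970000) = 19.228073
  x_2 = 2.970000 - 19.228073×(2.970000 - (-0.040000))/(19.228073 - (-3.960064))
       = 0.474047
Iteration 2:
  f(2.970000) = 19.228073
  f(0.474047) = -4.367519
  x_3 = 0.474047 - (-4.367519)×(0.474047 - 2.970000)/(-4.367519 - 19.228073)
       = 0.936045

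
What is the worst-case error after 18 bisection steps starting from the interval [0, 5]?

Bisection error bound: |error| ≤ (b-a)/2^n
|error| ≤ (5 - 0)/2^18 = 5/2^18
|error| ≤ 0.0000190735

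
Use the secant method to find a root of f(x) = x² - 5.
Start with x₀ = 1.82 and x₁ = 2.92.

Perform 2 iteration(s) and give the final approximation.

f(x) = x² - 5
x₀ = 1.82, x₁ = 2.92

Secant formula: x_{n+1} = x_n - f(x_n)(x_n - x_{n-1})/(f(x_n) - f(x_{n-1}))

Iteration 1:
  f(1.820000) = -1.687600
  f(2.920000) = 3.526400
  x_2 = 2.920000 - 3.526400×(2.920000 - 1.820000)/(3.526400 - (-1.687600))
       = 2.176034
Iteration 2:
  f(2.920000) = 3.526400
  f(2.176034) = -0.264877
  x_3 = 2.176034 - (-0.264877)×(2.176034 - 2.920000)/(-0.264877 - 3.526400)
       = 2.228011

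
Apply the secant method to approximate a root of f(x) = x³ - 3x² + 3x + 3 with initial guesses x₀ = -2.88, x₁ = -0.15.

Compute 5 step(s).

f(x) = x³ - 3x² + 3x + 3
x₀ = -2.88, x₁ = -0.15

Secant formula: x_{n+1} = x_n - f(x_n)(x_n - x_{n-1})/(f(x_n) - f(x_{n-1}))

Iteration 1:
  f(-2.880000) = -54.411072
  f(-0.150000) = 2.479125
  x_2 = -0.150000 - 2.479125×(-0.150000 - (-2.880000))/(2.479125 - (-54.411072))
       = -0.268966
Iteration 2:
  f(-0.150000) = 2.479125
  f(-0.268966) = 1.956615
  x_3 = -0.268966 - 1.956615×(-0.268966 - (-0.150000))/(1.956615 - 2.479125)
       = -0.714453
Iteration 3:
  f(-0.268966) = 1.956615
  f(-0.714453) = -1.039373
  x_4 = -0.714453 - (-1.039373)×(-0.714453 - (-0.268966))/(-1.039373 - 1.956615)
       = -0.559904
Iteration 4:
  f(-0.714453) = -1.039373
  f(-0.559904) = 0.204286
  x_5 = -0.559904 - 0.204286×(-0.559904 - (-0.714453))/(0.204286 - (-1.039373))
       = -0.585290
Iteration 5:
  f(-0.559904) = 0.204286
  f(-0.585290) = 0.015935
  x_6 = -0.585290 - 0.015935×(-0.585290 - (-0.559904))/(0.015935 - 0.204286)
       = -0.587438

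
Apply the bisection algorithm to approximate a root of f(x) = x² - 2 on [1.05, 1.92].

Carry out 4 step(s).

f(x) = x² - 2
Initial interval: [1.05, 1.92]

Iteration 1:
  c_1 = (1.050000 + 1.920000)/2 = 1.485000
  f(c_1) = f(1.485000) = 0.205225
  f(a) × f(c) < 0, new interval: [1.050000, 1.485000]
Iteration 2:
  c_2 = (1.050000 + 1.485000)/2 = 1.267500
  f(c_2) = f(1.267500) = -0.393444
  f(a) × f(c) ≥ 0, new interval: [1.267500, 1.485000]
Iteration 3:
  c_3 = (1.267500 + 1.485000)/2 = 1.376250
  f(c_3) = f(1.376250) = -0.105936
  f(a) × f(c) ≥ 0, new interval: [1.376250, 1.485000]
Iteration 4:
  c_4 = (1.376250 + 1.485000)/2 = 1.430625
  f(c_4) = f(1.430625) = 0.046688
  f(a) × f(c) < 0, new interval: [1.376250, 1.430625]

After 4 iteration(s), the approximation is c_4 = 1.430625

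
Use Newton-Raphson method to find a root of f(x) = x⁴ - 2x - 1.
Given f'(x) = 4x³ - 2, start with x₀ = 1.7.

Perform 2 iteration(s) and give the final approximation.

f(x) = x⁴ - 2x - 1
f'(x) = 4x³ - 2
x₀ = 1.7

Newton-Raphson formula: x_{n+1} = x_n - f(x_n)/f'(x_n)

Iteration 1:
  f(1.700000) = 3.952100
  f'(1.700000) = 17.652000
  x_1 = 1.700000 - 3.952100/17.652000 = 1.476110
Iteration 2:
  f(1.476110) = 0.795392
  f'(1.476110) = 10.865198
  x_2 = 1.476110 - 0.795392/10.865198 = 1.402905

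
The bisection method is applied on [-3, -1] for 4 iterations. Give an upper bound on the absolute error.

Bisection error bound: |error| ≤ (b-a)/2^n
|error| ≤ (-1 - (-3))/2^4 = 2/2^4
|error| ≤ 0.1250000000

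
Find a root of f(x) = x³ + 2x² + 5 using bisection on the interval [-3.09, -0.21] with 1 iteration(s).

f(x) = x³ + 2x² + 5
Initial interval: [-3.09, -0.21]

Iteration 1:
  c_1 = (-3.090000 + (-0.210000))/2 = -1.650000
  f(c_1) = f(-1.650000) = 5.952875
  f(a) × f(c) < 0, new interval: [-3.090000, -1.650000]

After 1 iteration(s), the approximation is c_1 = -1.650000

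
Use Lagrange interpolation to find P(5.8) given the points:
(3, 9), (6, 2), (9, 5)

Lagrange interpolation formula:
P(x) = Σ yᵢ × Lᵢ(x)
where Lᵢ(x) = Π_{j≠i} (x - xⱼ)/(xᵢ - xⱼ)

L_0(5.8) = (5.8 - 6)/(3 - 6) × (5.8 - 9)/(3 - 9) = 0.035556
L_1(5.8) = (5.8 - 3)/(6 - 3) × (5.8 - 9)/(6 - 9) = 0.995556
L_2(5.8) = (5.8 - 3)/(9 - 3) × (5.8 - 6)/(9 - 6) = -0.031111

P(5.8) = 9×L_0(5.8) + 2×L_1(5.8) + 5×L_2(5.8)
P(5.8) = 2.155556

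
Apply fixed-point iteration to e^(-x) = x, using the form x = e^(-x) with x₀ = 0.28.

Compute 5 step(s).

Equation: e^(-x) = x
Fixed-point form: x = e^(-x)
x₀ = 0.28

x_1 = g(0.280000) = 0.755784
x_2 = g(0.755784) = 0.469642
x_3 = g(0.469642) = 0.625226
x_4 = g(0.625226) = 0.535141
x_5 = g(0.535141) = 0.585587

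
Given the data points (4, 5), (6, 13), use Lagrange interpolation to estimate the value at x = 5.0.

Lagrange interpolation formula:
P(x) = Σ yᵢ × Lᵢ(x)
where Lᵢ(x) = Π_{j≠i} (x - xⱼ)/(xᵢ - xⱼ)

L_0(5.0) = (5.0 - 6)/(4 - 6) = 0.500000
L_1(5.0) = (5.0 - 4)/(6 - 4) = 0.500000

P(5.0) = 5×L_0(5.0) + 13×L_1(5.0)
P(5.0) = 9.000000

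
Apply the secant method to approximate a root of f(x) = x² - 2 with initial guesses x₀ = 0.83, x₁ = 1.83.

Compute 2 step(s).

f(x) = x² - 2
x₀ = 0.83, x₁ = 1.83

Secant formula: x_{n+1} = x_n - f(x_n)(x_n - x_{n-1})/(f(x_n) - f(x_{n-1}))

Iteration 1:
  f(0.830000) = -1.311100
  f(1.830000) = 1.348900
  x_2 = 1.830000 - 1.348900×(1.830000 - 0.830000)/(1.348900 - (-1.311100))
       = 1.322895
Iteration 2:
  f(1.830000) = 1.348900
  f(1.322895) = -0.249950
  x_3 = 1.322895 - (-0.249950)×(1.322895 - 1.830000)/(-0.249950 - 1.348900)
       = 1.402171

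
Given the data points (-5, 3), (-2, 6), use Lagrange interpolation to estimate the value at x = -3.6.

Lagrange interpolation formula:
P(x) = Σ yᵢ × Lᵢ(x)
where Lᵢ(x) = Π_{j≠i} (x - xⱼ)/(xᵢ - xⱼ)

L_0(-3.6) = (-3.6 - (-2))/(-5 - (-2)) = 0.533333
L_1(-3.6) = (-3.6 - (-5))/(-2 - (-5)) = 0.466667

P(-3.6) = 3×L_0(-3.6) + 6×L_1(-3.6)
P(-3.6) = 4.400000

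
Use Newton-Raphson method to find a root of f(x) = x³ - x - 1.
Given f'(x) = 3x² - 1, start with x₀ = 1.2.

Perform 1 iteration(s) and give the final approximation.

f(x) = x³ - x - 1
f'(x) = 3x² - 1
x₀ = 1.2

Newton-Raphson formula: x_{n+1} = x_n - f(x_n)/f'(x_n)

Iteration 1:
  f(1.200000) = -0.472000
  f'(1.200000) = 3.320000
  x_1 = 1.200000 - (-0.472000)/3.320000 = 1.342169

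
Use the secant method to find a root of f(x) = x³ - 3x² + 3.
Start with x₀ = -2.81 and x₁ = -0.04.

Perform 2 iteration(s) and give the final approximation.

f(x) = x³ - 3x² + 3
x₀ = -2.81, x₁ = -0.04

Secant formula: x_{n+1} = x_n - f(x_n)(x_n - x_{n-1})/(f(x_n) - f(x_{n-1}))

Iteration 1:
  f(-2.810000) = -42.876341
  f(-0.040000) = 2.995136
  x_2 = -0.040000 - 2.995136×(-0.040000 - (-2.810000))/(2.995136 - (-42.876341))
       = -0.220865
Iteration 2:
  f(-0.040000) = 2.995136
  f(-0.220865) = 2.842882
  x_3 = -0.220865 - 2.842882×(-0.220865 - (-0.040000))/(2.842882 - 2.995136)
       = -3.597973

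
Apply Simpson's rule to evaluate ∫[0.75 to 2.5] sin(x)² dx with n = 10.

f(x) = sin(x)²
a = 0.75, b = 2.5, n = 10
h = (b - a)/n = 0.175000

Simpson's rule: (h/3)[f(x₀) + 4f(x₁) + 2f(x₂) + ... + f(xₙ)]

x_0 = 0.7500, f(x_0) = 0.464631, coefficient = 1
x_1 = 0.9250, f(x_1) = 0.637795, coefficient = 4
x_2 = 1.1000, f(x_2) = 0.794251, coefficient = 2
x_3 = 1.2750, f(x_3) = 0.915027, coefficient = 4
x_4 = 1.4500, f(x_4) = 0.985479, coefficient = 2
x_5 = 1.6250, f(x_5) = 0.997065, coefficient = 4
x_6 = 1.8000, f(x_6) = 0.948379, coefficient = 2
x_7 = 1.9750, f(x_7) = 0.845326, coefficient = 4
x_8 = 2.1500, f(x_8) = 0.700400, coefficient = 2
x_9 = 2.3250, f(x_9) = 0.531174, coefficient = 4
x_10 = 2.5000, f(x_10) = 0.358169, coefficient = 1

I ≈ (0.175000/3) × 23.385363 = 1.364146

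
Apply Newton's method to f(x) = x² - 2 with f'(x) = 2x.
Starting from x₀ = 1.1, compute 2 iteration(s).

f(x) = x² - 2
f'(x) = 2x
x₀ = 1.1

Newton-Raphson formula: x_{n+1} = x_n - f(x_n)/f'(x_n)

Iteration 1:
  f(1.100000) = -0.790000
  f'(1.100000) = 2.200000
  x_1 = 1.100000 - (-0.790000)/2.200000 = 1.459091
Iteration 2:
  f(1.459091) = 0.128946
  f'(1.459091) = 2.918182
  x_2 = 1.459091 - 0.128946/2.918182 = 1.414904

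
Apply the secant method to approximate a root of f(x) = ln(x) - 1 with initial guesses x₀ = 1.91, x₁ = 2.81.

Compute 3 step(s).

f(x) = ln(x) - 1
x₀ = 1.91, x₁ = 2.81

Secant formula: x_{n+1} = x_n - f(x_n)(x_n - x_{n-1})/(f(x_n) - f(x_{n-1}))

Iteration 1:
  f(1.910000) = -0.352897
  f(2.810000) = 0.033184
  x_2 = 2.810000 - 0.033184×(2.810000 - 1.910000)/(0.033184 - (-0.352897))
       = 2.732643
Iteration 2:
  f(2.810000) = 0.033184
  f(2.732643) = 0.005269
  x_3 = 2.732643 - 0.005269×(2.732643 - 2.810000)/(0.005269 - 0.033184)
       = 2.718041
Iteration 3:
  f(2.732643) = 0.005269
  f(2.718041) = -0.000089
  x_4 = 2.718041 - (-0.000089)×(2.718041 - 2.732643)/(-0.000089 - 0.005269)
       = 2.718282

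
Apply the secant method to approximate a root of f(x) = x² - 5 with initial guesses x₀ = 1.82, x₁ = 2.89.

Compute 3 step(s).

f(x) = x² - 5
x₀ = 1.82, x₁ = 2.89

Secant formula: x_{n+1} = x_n - f(x_n)(x_n - x_{n-1})/(f(x_n) - f(x_{n-1}))

Iteration 1:
  f(1.820000) = -1.687600
  f(2.890000) = 3.352100
  x_2 = 2.890000 - 3.352100×(2.890000 - 1.820000)/(3.352100 - (-1.687600))
       = 2.178301
Iteration 2:
  f(2.890000) = 3.352100
  f(2.178301) = -0.255003
  x_3 = 2.178301 - (-0.255003)×(2.178301 - 2.890000)/(-0.255003 - 3.352100)
       = 2.228615
Iteration 3:
  f(2.178301) = -0.255003
  f(2.228615) = -0.033276
  x_4 = 2.228615 - (-0.033276)×(2.228615 - 2.178301)/(-0.033276 - (-0.255003))
       = 2.236166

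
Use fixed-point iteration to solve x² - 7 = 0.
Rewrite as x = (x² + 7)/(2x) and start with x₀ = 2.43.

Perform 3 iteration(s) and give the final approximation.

Equation: x² - 7 = 0
Fixed-point form: x = (x² + 7)/(2x)
x₀ = 2.43

x_1 = g(2.430000) = 2.655329
x_2 = g(2.655329) = 2.645769
x_3 = g(2.645769) = 2.645751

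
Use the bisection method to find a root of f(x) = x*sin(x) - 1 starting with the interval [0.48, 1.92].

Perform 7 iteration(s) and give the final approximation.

f(x) = x*sin(x) - 1
Initial interval: [0.48, 1.92]

Iteration 1:
  c_1 = (0.480000 + 1.920000)/2 = 1.200000
  f(c_1) = f(1.200000) = 0.118447
  f(a) × f(c) < 0, new interval: [0.480000, 1.200000]
Iteration 2:
  c_2 = (0.480000 + 1.200000)/2 = 0.840000
  f(c_2) = f(0.840000) = -0.374500
  f(a) × f(c) ≥ 0, new interval: [0.840000, 1.200000]
Iteration 3:
  c_3 = (0.840000 + 1.200000)/2 = 1.020000
  f(c_3) = f(1.020000) = -0.130850
  f(a) × f(c) ≥ 0, new interval: [1.020000, 1.200000]
Iteration 4:
  c_4 = (1.020000 + 1.200000)/2 = 1.110000
  f(c_4) = f(1.110000) = -0.005774
  f(a) × f(c) ≥ 0, new interval: [1.110000, 1.200000]
Iteration 5:
  c_5 = (1.110000 + 1.200000)/2 = 1.155000
  f(c_5) = f(1.155000) = 0.056588
  f(a) × f(c) < 0, new interval: [1.110000, 1.155000]
Iteration 6:
  c_6 = (1.110000 + 1.155000)/2 = 1.132500
  f(c_6) = f(1.132500) = 0.025452
  f(a) × f(c) < 0, new interval: [1.110000, 1.132500]
Iteration 7:
  c_7 = (1.110000 + 1.132500)/2 = 1.121250
  f(c_7) = f(1.121250) = 0.009847
  f(a) × f(c) < 0, new interval: [1.110000, 1.121250]

After 7 iteration(s), the approximation is c_7 = 1.121250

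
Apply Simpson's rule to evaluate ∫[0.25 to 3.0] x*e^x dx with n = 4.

f(x) = x*e^x
a = 0.25, b = 3.0, n = 4
h = (b - a)/n = 0.687500

Simpson's rule: (h/3)[f(x₀) + 4f(x₁) + 2f(x₂) + ... + f(xₙ)]

x_0 = 0.2500, f(x_0) = 0.321006, coefficient = 1
x_1 = 0.9375, f(x_1) = 2.393990, coefficient = 4
x_2 = 1.6250, f(x_2) = 8.252431, coefficient = 2
x_3 = 2.3125, f(x_3) = 23.355423, coefficient = 4
x_4 = 3.0000, f(x_4) = 60.256611, coefficient = 1

I ≈ (0.687500/3) × 180.080130 = 41.268363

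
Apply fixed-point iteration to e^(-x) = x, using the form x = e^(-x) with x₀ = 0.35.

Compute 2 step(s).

Equation: e^(-x) = x
Fixed-point form: x = e^(-x)
x₀ = 0.35

x_1 = g(0.350000) = 0.704688
x_2 = g(0.704688) = 0.494263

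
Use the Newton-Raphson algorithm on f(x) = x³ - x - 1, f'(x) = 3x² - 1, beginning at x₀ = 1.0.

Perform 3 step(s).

f(x) = x³ - x - 1
f'(x) = 3x² - 1
x₀ = 1.0

Newton-Raphson formula: x_{n+1} = x_n - f(x_n)/f'(x_n)

Iteration 1:
  f(1.000000) = -1.000000
  f'(1.000000) = 2.000000
  x_1 = 1.000000 - (-1.000000)/2.000000 = 1.500000
Iteration 2:
  f(1.500000) = 0.875000
  f'(1.500000) = 5.750000
  x_2 = 1.500000 - 0.875000/5.750000 = 1.347826
Iteration 3:
  f(1.347826) = 0.100682
  f'(1.347826) = 4.449905
  x_3 = 1.347826 - 0.100682/4.449905 = 1.325200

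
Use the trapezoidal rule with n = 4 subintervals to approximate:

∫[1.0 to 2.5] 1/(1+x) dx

f(x) = 1/(1+x)
a = 1.0, b = 2.5, n = 4
h = (b - a)/n = 0.375000

Trapezoidal rule: (h/2)[f(x₀) + 2f(x₁) + 2f(x₂) + ... + f(xₙ)]

x_0 = 1.0000, f(x_0) = 0.500000, coefficient = 1
x_1 = 1.3750, f(x_1) = 0.421053, coefficient = 2
x_2 = 1.7500, f(x_2) = 0.363636, coefficient = 2
x_3 = 2.1250, f(x_3) = 0.320000, coefficient = 2
x_4 = 2.5000, f(x_4) = 0.285714, coefficient = 1

I ≈ (0.375000/2) × 2.995092 = 0.561580
Exact value: 0.559616
Error: 0.001964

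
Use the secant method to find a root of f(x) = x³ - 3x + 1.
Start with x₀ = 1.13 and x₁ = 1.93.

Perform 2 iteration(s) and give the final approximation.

f(x) = x³ - 3x + 1
x₀ = 1.13, x₁ = 1.93

Secant formula: x_{n+1} = x_n - f(x_n)(x_n - x_{n-1})/(f(x_n) - f(x_{n-1}))

Iteration 1:
  f(1.130000) = -0.947103
  f(1.930000) = 2.399057
  x_2 = 1.930000 - 2.399057×(1.930000 - 1.130000)/(2.399057 - (-0.947103))
       = 1.356433
Iteration 2:
  f(1.930000) = 2.399057
  f(1.356433) = -0.573583
  x_3 = 1.356433 - (-0.573583)×(1.356433 - 1.930000)/(-0.573583 - 2.399057)
       = 1.467105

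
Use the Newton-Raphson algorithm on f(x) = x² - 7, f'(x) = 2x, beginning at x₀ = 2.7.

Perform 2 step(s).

f(x) = x² - 7
f'(x) = 2x
x₀ = 2.7

Newton-Raphson formula: x_{n+1} = x_n - f(x_n)/f'(x_n)

Iteration 1:
  f(2.700000) = 0.290000
  f'(2.700000) = 5.400000
  x_1 = 2.700000 - 0.290000/5.400000 = 2.646296
Iteration 2:
  f(2.646296) = 0.002884
  f'(2.646296) = 5.292593
  x_2 = 2.646296 - 0.002884/5.292593 = 2.645751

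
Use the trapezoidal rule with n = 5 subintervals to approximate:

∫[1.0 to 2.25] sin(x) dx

f(x) = sin(x)
a = 1.0, b = 2.25, n = 5
h = (b - a)/n = 0.250000

Trapezoidal rule: (h/2)[f(x₀) + 2f(x₁) + 2f(x₂) + ... + f(xₙ)]

x_0 = 1.0000, f(x_0) = 0.841471, coefficient = 1
x_1 = 1.2500, f(x_1) = 0.948985, coefficient = 2
x_2 = 1.5000, f(x_2) = 0.997495, coefficient = 2
x_3 = 1.7500, f(x_3) = 0.983986, coefficient = 2
x_4 = 2.0000, f(x_4) = 0.909297, coefficient = 2
x_5 = 2.2500, f(x_5) = 0.778073, coefficient = 1

I ≈ (0.250000/2) × 9.299070 = 1.162384
Exact value: 1.168476
Error: 0.006092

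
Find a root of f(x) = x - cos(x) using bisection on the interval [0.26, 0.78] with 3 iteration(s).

f(x) = x - cos(x)
Initial interval: [0.26, 0.78]

Iteration 1:
  c_1 = (0.260000 + 0.780000)/2 = 0.520000
  f(c_1) = f(0.520000) = -0.347819
  f(a) × f(c) ≥ 0, new interval: [0.520000, 0.780000]
Iteration 2:
  c_2 = (0.520000 + 0.780000)/2 = 0.650000
  f(c_2) = f(0.650000) = -0.146084
  f(a) × f(c) ≥ 0, new interval: [0.650000, 0.780000]
Iteration 3:
  c_3 = (0.650000 + 0.780000)/2 = 0.715000
  f(c_3) = f(0.715000) = -0.040093
  f(a) × f(c) ≥ 0, new interval: [0.715000, 0.780000]

After 3 iteration(s), the approximation is c_3 = 0.715000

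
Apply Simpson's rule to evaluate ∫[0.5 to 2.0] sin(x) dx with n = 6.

f(x) = sin(x)
a = 0.5, b = 2.0, n = 6
h = (b - a)/n = 0.250000

Simpson's rule: (h/3)[f(x₀) + 4f(x₁) + 2f(x₂) + ... + f(xₙ)]

x_0 = 0.5000, f(x_0) = 0.479426, coefficient = 1
x_1 = 0.7500, f(x_1) = 0.681639, coefficient = 4
x_2 = 1.0000, f(x_2) = 0.841471, coefficient = 2
x_3 = 1.2500, f(x_3) = 0.948985, coefficient = 4
x_4 = 1.5000, f(x_4) = 0.997495, coefficient = 2
x_5 = 1.7500, f(x_5) = 0.983986, coefficient = 4
x_6 = 2.0000, f(x_6) = 0.909297, coefficient = 1

I ≈ (0.250000/3) × 15.525092 = 1.293758
Exact value: 1.293729
Error: 0.000028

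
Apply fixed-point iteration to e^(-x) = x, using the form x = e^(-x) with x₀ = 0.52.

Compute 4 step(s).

Equation: e^(-x) = x
Fixed-point form: x = e^(-x)
x₀ = 0.52

x_1 = g(0.520000) = 0.594521
x_2 = g(0.594521) = 0.551827
x_3 = g(0.551827) = 0.575897
x_4 = g(0.575897) = 0.562201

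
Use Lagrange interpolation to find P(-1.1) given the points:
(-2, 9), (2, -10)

Lagrange interpolation formula:
P(x) = Σ yᵢ × Lᵢ(x)
where Lᵢ(x) = Π_{j≠i} (x - xⱼ)/(xᵢ - xⱼ)

L_0(-1.1) = (-1.1 - 2)/(-2 - 2) = 0.775000
L_1(-1.1) = (-1.1 - (-2))/(2 - (-2)) = 0.225000

P(-1.1) = 9×L_0(-1.1) + (-10)×L_1(-1.1)
P(-1.1) = 4.725000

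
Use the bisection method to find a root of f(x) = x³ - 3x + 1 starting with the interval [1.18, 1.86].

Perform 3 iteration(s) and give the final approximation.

f(x) = x³ - 3x + 1
Initial interval: [1.18, 1.86]

Iteration 1:
  c_1 = (1.180000 + 1.860000)/2 = 1.520000
  f(c_1) = f(1.520000) = -0.048192
  f(a) × f(c) ≥ 0, new interval: [1.520000, 1.860000]
Iteration 2:
  c_2 = (1.520000 + 1.860000)/2 = 1.690000
  f(c_2) = f(1.690000) = 0.756809
  f(a) × f(c) < 0, new interval: [1.520000, 1.690000]
Iteration 3:
  c_3 = (1.520000 + 1.690000)/2 = 1.605000
  f(c_3) = f(1.605000) = 0.319520
  f(a) × f(c) < 0, new interval: [1.520000, 1.605000]

After 3 iteration(s), the approximation is c_3 = 1.605000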